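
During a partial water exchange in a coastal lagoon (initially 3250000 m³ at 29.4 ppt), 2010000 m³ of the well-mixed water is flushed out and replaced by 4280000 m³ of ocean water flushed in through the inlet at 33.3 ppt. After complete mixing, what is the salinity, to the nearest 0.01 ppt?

Remaining after removal: 1,240,000 m³ at 29.4 ppt (salt = 36,456,000)
After addition: salt = 36,456,000 + 4,280,000×33.3 = 178,980,000; volume = 5,520,000 m³
S = 178,980,000 / 5,520,000 = 32.4239 ppt

32.42 ppt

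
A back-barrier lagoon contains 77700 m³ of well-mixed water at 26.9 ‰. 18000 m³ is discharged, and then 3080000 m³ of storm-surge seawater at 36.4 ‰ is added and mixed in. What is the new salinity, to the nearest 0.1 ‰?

36.2 ‰

Remaining after removal: 59,700 m³ at 26.9 ‰ (salt = 1,605,930)
After addition: salt = 1,605,930 + 3,080,000×36.4 = 113,717,930; volume = 3,139,700 m³
S = 113,717,930 / 3,139,700 = 36.2194 ‰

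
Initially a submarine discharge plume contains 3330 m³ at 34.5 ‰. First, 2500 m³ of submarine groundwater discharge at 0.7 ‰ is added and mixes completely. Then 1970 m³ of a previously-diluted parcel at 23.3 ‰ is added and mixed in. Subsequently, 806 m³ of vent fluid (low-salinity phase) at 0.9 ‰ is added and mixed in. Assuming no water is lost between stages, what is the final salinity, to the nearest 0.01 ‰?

18.97 ‰

Conserving salt mass:
Initial salt = 3,330×34.5 = 114,885
After stage 1: salt = 114,885 + 2,500×0.7 = 116,635; volume = 5,830 m³; S = 20.006 ‰
After stage 2: salt = 116,635 + 1,970×23.3 = 162,536; volume = 7,800 m³; S = 20.838 ‰
After stage 3: salt = 162,536 + 806×0.9 = 163,261.4; volume = 8,606 m³
S = 163,261.4 / 8,606 = 18.9706 ‰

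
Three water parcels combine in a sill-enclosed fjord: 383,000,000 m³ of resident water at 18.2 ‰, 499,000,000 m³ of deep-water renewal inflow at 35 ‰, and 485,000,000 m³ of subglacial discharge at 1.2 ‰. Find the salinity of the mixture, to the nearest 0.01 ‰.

18.30 ‰

By conservation of dissolved salt,
salt = 383,000,000×18.2 + 499,000,000×35 + 485,000,000×1.2 = 6,970,600,000 + 17,465,000,000 + 582,000,000 = 25,017,600,000
volume = 383,000,000 + 499,000,000 + 485,000,000 = 1,367,000,000 m³
S = 25,017,600,000 / 1,367,000,000 = 18.3011 ‰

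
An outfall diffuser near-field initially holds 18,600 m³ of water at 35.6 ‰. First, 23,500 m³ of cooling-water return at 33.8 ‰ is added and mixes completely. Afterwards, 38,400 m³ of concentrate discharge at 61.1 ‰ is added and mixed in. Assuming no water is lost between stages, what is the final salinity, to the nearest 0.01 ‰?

47.24 ‰

Conserving salt mass:
Initial salt = 18,600×35.6 = 662,160
After stage 1: salt = 662,160 + 23,500×33.8 = 1,456,460; volume = 42,100 m³; S = 34.595 ‰
After stage 2: salt = 1,456,460 + 38,400×61.1 = 3,802,700; volume = 80,500 m³
S = 3,802,700 / 80,500 = 47.2385 ‰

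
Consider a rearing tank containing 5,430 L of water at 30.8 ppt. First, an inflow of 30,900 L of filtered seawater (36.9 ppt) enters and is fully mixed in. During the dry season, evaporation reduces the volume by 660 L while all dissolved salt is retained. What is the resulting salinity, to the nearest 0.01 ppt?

36.65 ppt

After mixing: salt = 5,430×30.8 + 30,900×36.9 = 1,307,454; volume = 36,330 L
After evaporation: salt unchanged = 1,307,454; volume = 36,330 − 660 = 35,670 L
S = 1,307,454 / 35,670 = 36.6542 ppt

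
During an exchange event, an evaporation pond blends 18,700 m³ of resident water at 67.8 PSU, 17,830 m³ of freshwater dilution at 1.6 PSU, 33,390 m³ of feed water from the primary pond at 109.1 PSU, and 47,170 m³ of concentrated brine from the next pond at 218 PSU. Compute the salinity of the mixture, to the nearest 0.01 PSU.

By conservation of dissolved salt,
salt = 18,700×67.8 + 17,830×1.6 + 33,390×109.1 + 47,170×218 = 1,267,860 + 28,528 + 3,642,849 + 10,283,060 = 15,222,297
volume = 18,700 + 17,830 + 33,390 + 47,170 = 117,090 m³
S = 15,222,297 / 117,090 = 130.0051 PSU

130.01 PSU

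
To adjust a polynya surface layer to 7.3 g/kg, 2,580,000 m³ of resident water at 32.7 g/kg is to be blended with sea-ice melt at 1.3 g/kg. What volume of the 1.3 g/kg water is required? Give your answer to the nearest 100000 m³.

10900000 m³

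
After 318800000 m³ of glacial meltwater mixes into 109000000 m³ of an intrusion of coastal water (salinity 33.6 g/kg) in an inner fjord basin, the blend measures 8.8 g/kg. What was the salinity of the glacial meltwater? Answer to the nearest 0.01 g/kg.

0.32 g/kg

Salt balance: 109,000,000×33.6 + 318,800,000×S = 427,800,000×8.8
3,662,400,000 + 318,800,000·S = 3,764,640,000
S = (3,764,640,000 − 3,662,400,000) / 318,800,000 = 0.3207 g/kg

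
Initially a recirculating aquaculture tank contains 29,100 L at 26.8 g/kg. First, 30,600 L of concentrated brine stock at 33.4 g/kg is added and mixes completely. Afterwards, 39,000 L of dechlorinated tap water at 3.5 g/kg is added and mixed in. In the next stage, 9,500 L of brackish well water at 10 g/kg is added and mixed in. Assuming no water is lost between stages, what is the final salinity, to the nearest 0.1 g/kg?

18.8 g/kg

Weighted by volume,
Initial salt = 29,100×26.8 = 779,880
After stage 1: salt = 779,880 + 30,600×33.4 = 1,801,920; volume = 59,700 L; S = 30.183 g/kg
After stage 2: salt = 1,801,920 + 39,000×3.5 = 1,938,420; volume = 98,700 L; S = 19.64 g/kg
After stage 3: salt = 1,938,420 + 9,500×10 = 2,033,420; volume = 108,200 L
S = 2,033,420 / 108,200 = 18.7932 g/kg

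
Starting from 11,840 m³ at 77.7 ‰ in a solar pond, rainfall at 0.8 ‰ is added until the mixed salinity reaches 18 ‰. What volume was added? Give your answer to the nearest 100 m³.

Salt balance: 11,840×77.7 + V×0.8 = (11,840+V)×18
919,968 + 0.8V = 213,120 + 18V
706,848 = 17.2V
V = 41,095.81 m³

41100 m³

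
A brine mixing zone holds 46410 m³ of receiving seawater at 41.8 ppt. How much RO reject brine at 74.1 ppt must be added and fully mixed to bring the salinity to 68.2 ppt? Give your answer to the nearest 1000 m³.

208000 m³

Salt balance: 46,410×41.8 + V×74.1 = (46,410+V)×68.2
1,939,938 + 74.1V = 3,165,162 + 68.2V
1,225,224 = 5.9V
V = 207,665.08 m³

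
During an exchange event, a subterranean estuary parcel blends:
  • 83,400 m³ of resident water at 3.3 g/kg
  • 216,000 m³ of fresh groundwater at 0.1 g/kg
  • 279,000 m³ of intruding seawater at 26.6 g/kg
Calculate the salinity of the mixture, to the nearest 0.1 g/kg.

Weighted by volume,
salt = 83,400×3.3 + 216,000×0.1 + 279,000×26.6 = 275,220 + 21,600 + 7,421,400 = 7,718,220
volume = 83,400 + 216,000 + 279,000 = 578,400 m³
S = 7,718,220 / 578,400 = 13.344 g/kg

13.3 g/kg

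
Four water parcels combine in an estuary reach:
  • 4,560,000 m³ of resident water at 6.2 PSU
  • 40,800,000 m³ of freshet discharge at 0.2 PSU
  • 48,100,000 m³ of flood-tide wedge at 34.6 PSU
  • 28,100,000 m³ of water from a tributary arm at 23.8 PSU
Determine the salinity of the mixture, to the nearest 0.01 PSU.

Mass of salt is conserved:
salt = 4,560,000×6.2 + 40,800,000×0.2 + 48,100,000×34.6 + 28,100,000×23.8 = 28,272,000 + 8,160,000 + 1,664,260,000 + 668,780,000 = 2,369,472,000
volume = 4,560,000 + 40,800,000 + 48,100,000 + 28,100,000 = 121,560,000 m³
S = 2,369,472,000 / 121,560,000 = 19.4922 PSU

19.49 PSU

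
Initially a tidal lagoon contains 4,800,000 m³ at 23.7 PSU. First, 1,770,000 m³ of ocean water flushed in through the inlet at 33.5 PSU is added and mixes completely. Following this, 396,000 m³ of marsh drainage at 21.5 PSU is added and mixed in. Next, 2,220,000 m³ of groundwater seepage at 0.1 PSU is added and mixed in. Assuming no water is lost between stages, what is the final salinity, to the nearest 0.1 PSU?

19.8 PSU

Total salt / total volume:
Initial salt = 4,800,000×23.7 = 113,760,000
After stage 1: salt = 113,760,000 + 1,770,000×33.5 = 173,055,000; volume = 6,570,000 m³; S = 26.34 PSU
After stage 2: salt = 173,055,000 + 396,000×21.5 = 181,569,000; volume = 6,966,000 m³; S = 26.065 PSU
After stage 3: salt = 181,569,000 + 2,220,000×0.1 = 181,791,000; volume = 9,186,000 m³
S = 181,791,000 / 9,186,000 = 19.79 PSU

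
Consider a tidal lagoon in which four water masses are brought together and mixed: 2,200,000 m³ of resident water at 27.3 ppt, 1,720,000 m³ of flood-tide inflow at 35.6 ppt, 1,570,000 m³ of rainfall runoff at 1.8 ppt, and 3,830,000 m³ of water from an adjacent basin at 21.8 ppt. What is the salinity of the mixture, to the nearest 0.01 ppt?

Mass of salt is conserved:
salt = 2,200,000×27.3 + 1,720,000×35.6 + 1,570,000×1.8 + 3,830,000×21.8 = 60,060,000 + 61,232,000 + 2,826,000 + 83,494,000 = 207,612,000
volume = 2,200,000 + 1,720,000 + 1,570,000 + 3,830,000 = 9,320,000 m³
S = 207,612,000 / 9,320,000 = 22.276 ppt

22.28 ppt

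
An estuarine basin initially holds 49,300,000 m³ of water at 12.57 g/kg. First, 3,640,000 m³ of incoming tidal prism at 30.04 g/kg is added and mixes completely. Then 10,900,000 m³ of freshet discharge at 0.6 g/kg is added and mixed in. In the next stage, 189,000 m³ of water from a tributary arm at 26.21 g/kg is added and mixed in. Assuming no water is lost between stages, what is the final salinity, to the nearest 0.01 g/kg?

11.57 g/kg

Total salt / total volume:
Initial salt = 49,300,000×12.57 = 619,701,000
After stage 1: salt = 619,701,000 + 3,640,000×30.04 = 729,046,600; volume = 52,940,000 m³; S = 13.771 g/kg
After stage 2: salt = 729,046,600 + 10,900,000×0.6 = 735,586,600; volume = 63,840,000 m³; S = 11.522 g/kg
After stage 3: salt = 735,586,600 + 189,000×26.21 = 740,540,290; volume = 64,029,000 m³
S = 740,540,290 / 64,029,000 = 11.5657 g/kg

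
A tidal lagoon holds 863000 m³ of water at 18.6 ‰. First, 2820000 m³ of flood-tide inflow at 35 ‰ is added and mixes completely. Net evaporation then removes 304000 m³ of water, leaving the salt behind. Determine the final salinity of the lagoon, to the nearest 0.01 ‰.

After mixing: salt = 863,000×18.6 + 2,820,000×35 = 114,751,800; volume = 3,683,000 m³
After evaporation: salt unchanged = 114,751,800; volume = 3,683,000 − 304,000 = 3,379,000 m³
S = 114,751,800 / 3,379,000 = 33.9603 ‰

33.96 ‰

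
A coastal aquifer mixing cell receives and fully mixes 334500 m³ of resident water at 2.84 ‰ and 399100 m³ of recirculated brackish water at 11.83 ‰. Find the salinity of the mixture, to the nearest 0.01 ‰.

7.73 ‰

Mass of salt is conserved:
salt = 334,500×2.84 + 399,100×11.83 = 949,980 + 4,721,353 = 5,671,333
volume = 334,500 + 399,100 = 733,600 m³
S = 5,671,333 / 733,600 = 7.7308 ‰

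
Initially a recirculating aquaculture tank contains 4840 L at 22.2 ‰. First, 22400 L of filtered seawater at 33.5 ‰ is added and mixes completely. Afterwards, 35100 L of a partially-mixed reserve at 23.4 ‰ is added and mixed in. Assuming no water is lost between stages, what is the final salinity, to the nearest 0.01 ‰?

26.94 ‰

Conserving salt mass:
Initial salt = 4,840×22.2 = 107,448
After stage 1: salt = 107,448 + 22,400×33.5 = 857,848; volume = 27,240 L; S = 31.492 ‰
After stage 2: salt = 857,848 + 35,100×23.4 = 1,679,188; volume = 62,340 L
S = 1,679,188 / 62,340 = 26.936 ‰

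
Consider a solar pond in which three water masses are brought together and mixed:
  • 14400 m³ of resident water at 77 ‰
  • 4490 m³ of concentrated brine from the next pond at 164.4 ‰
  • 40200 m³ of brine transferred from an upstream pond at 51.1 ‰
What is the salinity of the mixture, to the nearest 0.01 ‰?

Mass of salt is conserved:
salt = 14,400×77 + 4,490×164.4 + 40,200×51.1 = 1,108,800 + 738,156 + 2,054,220 = 3,901,176
volume = 14,400 + 4,490 + 40,200 = 59,090 m³
S = 3,901,176 / 59,090 = 66.0209 ‰

66.02 ‰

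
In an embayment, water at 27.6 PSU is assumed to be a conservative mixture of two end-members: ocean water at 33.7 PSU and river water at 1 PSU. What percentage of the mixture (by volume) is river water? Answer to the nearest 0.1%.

18.7%

Let f be the freshwater fraction. Salt balance per unit volume:
f×1 + (1−f)×33.7 = 27.6
f = (33.7 − 27.6) / (33.7 − 1) = 6.1/32.7 = 0.1865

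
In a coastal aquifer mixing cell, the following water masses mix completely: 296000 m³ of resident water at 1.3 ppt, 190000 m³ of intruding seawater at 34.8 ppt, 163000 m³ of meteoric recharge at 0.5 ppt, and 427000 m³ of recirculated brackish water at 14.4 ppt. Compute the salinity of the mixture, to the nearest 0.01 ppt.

By conservation of dissolved salt,
salt = 296,000×1.3 + 190,000×34.8 + 163,000×0.5 + 427,000×14.4 = 384,800 + 6,612,000 + 81,500 + 6,148,800 = 13,227,100
volume = 296,000 + 190,000 + 163,000 + 427,000 = 1,076,000 m³
S = 13,227,100 / 1,076,000 = 12.2928 ppt

12.29 ppt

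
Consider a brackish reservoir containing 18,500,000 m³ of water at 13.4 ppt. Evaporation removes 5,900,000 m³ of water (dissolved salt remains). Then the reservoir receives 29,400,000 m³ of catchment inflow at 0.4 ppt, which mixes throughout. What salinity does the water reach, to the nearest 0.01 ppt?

6.18 ppt

After evaporation: salt = 18,500,000×13.4 = 247,900,000; volume = 18,500,000 − 5,900,000 = 12,600,000 m³
After mixing: salt = 247,900,000 + 29,400,000×0.4 = 259,660,000; volume = 12,600,000 + 29,400,000 = 42,000,000 m³
S = 259,660,000 / 42,000,000 = 6.1824 ppt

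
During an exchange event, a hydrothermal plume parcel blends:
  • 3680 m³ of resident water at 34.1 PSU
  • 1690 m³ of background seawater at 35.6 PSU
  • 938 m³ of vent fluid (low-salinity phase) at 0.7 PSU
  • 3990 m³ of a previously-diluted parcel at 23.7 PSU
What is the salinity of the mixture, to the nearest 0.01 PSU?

Total salt / total volume:
salt = 3,680×34.1 + 1,690×35.6 + 938×0.7 + 3,990×23.7 = 125,488 + 60,164 + 656.6 + 94,563 = 280,871.6
volume = 3,680 + 1,690 + 938 + 3,990 = 10,298 m³
S = 280,871.6 / 10,298 = 27.2744 PSU

27.27 PSU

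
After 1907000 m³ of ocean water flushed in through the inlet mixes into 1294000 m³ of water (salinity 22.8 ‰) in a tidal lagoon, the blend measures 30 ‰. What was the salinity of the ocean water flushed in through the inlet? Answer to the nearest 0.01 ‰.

34.89 ‰

Salt balance: 1,294,000×22.8 + 1,907,000×S = 3,201,000×30
29,503,200 + 1,907,000·S = 96,030,000
S = (96,030,000 − 29,503,200) / 1,907,000 = 34.8856 ‰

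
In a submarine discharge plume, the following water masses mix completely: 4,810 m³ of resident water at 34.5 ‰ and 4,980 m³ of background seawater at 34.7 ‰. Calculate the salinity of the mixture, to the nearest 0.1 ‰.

Conserving salt mass:
salt = 4,810×34.5 + 4,980×34.7 = 165,945 + 172,806 = 338,751
volume = 4,810 + 4,980 = 9,790 m³
S = 338,751 / 9,790 = 34.602 ‰

34.6 ‰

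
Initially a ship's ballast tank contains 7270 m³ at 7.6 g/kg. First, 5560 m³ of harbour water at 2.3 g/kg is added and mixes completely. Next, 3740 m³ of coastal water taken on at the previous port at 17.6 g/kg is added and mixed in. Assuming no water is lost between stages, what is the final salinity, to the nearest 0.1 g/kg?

8.1 g/kg

Weighted by volume,
Initial salt = 7,270×7.6 = 55,252
After stage 1: salt = 55,252 + 5,560×2.3 = 68,040; volume = 12,830 m³; S = 5.303 g/kg
After stage 2: salt = 68,040 + 3,740×17.6 = 133,864; volume = 16,570 m³
S = 133,864 / 16,570 = 8.0787 g/kg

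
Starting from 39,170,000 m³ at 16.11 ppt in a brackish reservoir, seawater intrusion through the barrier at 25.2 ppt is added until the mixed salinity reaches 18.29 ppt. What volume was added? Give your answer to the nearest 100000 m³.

Salt balance: 39,170,000×16.11 + V×25.2 = (39,170,000+V)×18.29
631,028,700 + 25.2V = 716,419,300 + 18.29V
85,390,600 = 6.91V
V = 12,357,539.8 m³

12400000 m³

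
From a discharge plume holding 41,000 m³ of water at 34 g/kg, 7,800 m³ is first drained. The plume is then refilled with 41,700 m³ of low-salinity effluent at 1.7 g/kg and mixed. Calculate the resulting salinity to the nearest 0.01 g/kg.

16.02 g/kg

Remaining after removal: 33,200 m³ at 34 g/kg (salt = 1,128,800)
After addition: salt = 1,128,800 + 41,700×1.7 = 1,199,690; volume = 74,900 m³
S = 1,199,690 / 74,900 = 16.0172 g/kg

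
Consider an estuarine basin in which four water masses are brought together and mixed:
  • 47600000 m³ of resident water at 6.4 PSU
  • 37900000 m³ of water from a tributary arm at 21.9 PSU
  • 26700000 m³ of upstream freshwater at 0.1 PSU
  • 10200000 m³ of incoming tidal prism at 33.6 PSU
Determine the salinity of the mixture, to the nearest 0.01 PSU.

12.09 PSU

Salt balance:
salt = 47,600,000×6.4 + 37,900,000×21.9 + 26,700,000×0.1 + 10,200,000×33.6 = 304,640,000 + 830,010,000 + 2,670,000 + 342,720,000 = 1,480,040,000
volume = 47,600,000 + 37,900,000 + 26,700,000 + 10,200,000 = 122,400,000 m³
S = 1,480,040,000 / 122,400,000 = 12.0918 PSU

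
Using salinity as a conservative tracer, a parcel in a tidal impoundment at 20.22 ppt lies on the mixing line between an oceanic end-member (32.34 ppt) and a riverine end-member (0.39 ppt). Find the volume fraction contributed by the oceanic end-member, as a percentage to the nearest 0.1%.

Let g be the oceanic fraction. Salt balance per unit volume:
g×32.34 + (1−g)×0.39 = 20.22
g = (20.22 − 0.39) / (32.34 − 0.39) = 19.83/31.95 = 0.6207

62.1%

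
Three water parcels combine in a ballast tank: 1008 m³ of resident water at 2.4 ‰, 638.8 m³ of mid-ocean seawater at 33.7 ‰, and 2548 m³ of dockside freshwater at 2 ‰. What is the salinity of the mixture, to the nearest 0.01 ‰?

Weighted by volume,
salt = 1,008×2.4 + 638.8×33.7 + 2,548×2 = 2,419.2 + 21,527.56 + 5,096 = 29,042.76
volume = 1,008 + 638.8 + 2,548 = 4,194.8 m³
S = 29,042.76 / 4,194.8 = 6.9235 ‰

6.92 ‰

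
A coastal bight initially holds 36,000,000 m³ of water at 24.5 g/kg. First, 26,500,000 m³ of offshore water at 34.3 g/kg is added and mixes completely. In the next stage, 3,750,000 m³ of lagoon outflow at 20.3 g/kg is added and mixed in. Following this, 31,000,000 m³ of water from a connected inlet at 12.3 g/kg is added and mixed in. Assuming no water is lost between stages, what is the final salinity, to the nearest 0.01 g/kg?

23.12 g/kg

Total salt / total volume:
Initial salt = 36,000,000×24.5 = 882,000,000
After stage 1: salt = 882,000,000 + 26,500,000×34.3 = 1,790,950,000; volume = 62,500,000 m³; S = 28.655 g/kg
After stage 2: salt = 1,790,950,000 + 3,750,000×20.3 = 1,867,075,000; volume = 66,250,000 m³; S = 28.182 g/kg
After stage 3: salt = 1,867,075,000 + 31,000,000×12.3 = 2,248,375,000; volume = 97,250,000 m³
S = 2,248,375,000 / 97,250,000 = 23.1195 g/kg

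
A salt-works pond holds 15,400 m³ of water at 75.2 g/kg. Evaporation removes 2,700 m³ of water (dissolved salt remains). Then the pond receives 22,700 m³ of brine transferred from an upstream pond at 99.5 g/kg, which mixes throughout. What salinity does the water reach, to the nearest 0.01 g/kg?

After evaporation: salt = 15,400×75.2 = 1,158,080; volume = 15,400 − 2,700 = 12,700 m³
After mixing: salt = 1,158,080 + 22,700×99.5 = 3,416,730; volume = 12,700 + 22,700 = 35,400 m³
S = 3,416,730 / 35,400 = 96.5178 g/kg

96.52 g/kg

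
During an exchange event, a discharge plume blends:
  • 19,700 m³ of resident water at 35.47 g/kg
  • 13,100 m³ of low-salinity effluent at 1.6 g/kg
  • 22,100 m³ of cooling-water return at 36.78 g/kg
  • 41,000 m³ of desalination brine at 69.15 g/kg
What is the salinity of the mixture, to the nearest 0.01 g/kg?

45.54 g/kg

Conserving salt mass:
salt = 19,700×35.47 + 13,100×1.6 + 22,100×36.78 + 41,000×69.15 = 698,759 + 20,960 + 812,838 + 2,835,150 = 4,367,707
volume = 19,700 + 13,100 + 22,100 + 41,000 = 95,900 m³
S = 4,367,707 / 95,900 = 45.5444 g/kg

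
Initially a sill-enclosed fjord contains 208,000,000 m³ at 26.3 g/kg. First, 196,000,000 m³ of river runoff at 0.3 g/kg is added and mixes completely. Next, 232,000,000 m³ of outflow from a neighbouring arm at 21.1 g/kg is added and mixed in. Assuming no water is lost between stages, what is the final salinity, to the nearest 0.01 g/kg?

Conserving salt mass:
Initial salt = 208,000,000×26.3 = 5,470,400,000
After stage 1: salt = 5,470,400,000 + 196,000,000×0.3 = 5,529,200,000; volume = 404,000,000 m³; S = 13.686 g/kg
After stage 2: salt = 5,529,200,000 + 232,000,000×21.1 = 10,424,400,000; volume = 636,000,000 m³
S = 10,424,400,000 / 636,000,000 = 16.3906 g/kg

16.39 g/kg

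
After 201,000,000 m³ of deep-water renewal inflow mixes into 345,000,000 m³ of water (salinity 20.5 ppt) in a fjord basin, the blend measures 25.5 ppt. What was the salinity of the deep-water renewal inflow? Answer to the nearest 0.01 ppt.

Salt balance: 345,000,000×20.5 + 201,000,000×S = 546,000,000×25.5
7,072,500,000 + 201,000,000·S = 13,923,000,000
S = (13,923,000,000 − 7,072,500,000) / 201,000,000 = 34.0821 ppt

34.08 ppt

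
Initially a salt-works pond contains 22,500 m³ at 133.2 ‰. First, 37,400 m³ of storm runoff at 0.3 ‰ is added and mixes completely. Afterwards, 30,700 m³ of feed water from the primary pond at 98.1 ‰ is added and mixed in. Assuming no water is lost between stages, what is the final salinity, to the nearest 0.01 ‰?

Total salt / total volume:
Initial salt = 22,500×133.2 = 2,997,000
After stage 1: salt = 2,997,000 + 37,400×0.3 = 3,008,220; volume = 59,900 m³; S = 50.221 ‰
After stage 2: salt = 3,008,220 + 30,700×98.1 = 6,019,890; volume = 90,600 m³
S = 6,019,890 / 90,600 = 66.4447 ‰

66.44 ‰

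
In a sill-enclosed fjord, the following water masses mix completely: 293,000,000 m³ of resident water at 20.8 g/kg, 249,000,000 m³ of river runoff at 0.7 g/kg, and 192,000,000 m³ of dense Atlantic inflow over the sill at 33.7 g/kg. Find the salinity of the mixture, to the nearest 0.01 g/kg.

17.36 g/kg

Salt balance:
salt = 293,000,000×20.8 + 249,000,000×0.7 + 192,000,000×33.7 = 6,094,400,000 + 174,300,000 + 6,470,400,000 = 12,739,100,000
volume = 293,000,000 + 249,000,000 + 192,000,000 = 734,000,000 m³
S = 12,739,100,000 / 734,000,000 = 17.3557 g/kg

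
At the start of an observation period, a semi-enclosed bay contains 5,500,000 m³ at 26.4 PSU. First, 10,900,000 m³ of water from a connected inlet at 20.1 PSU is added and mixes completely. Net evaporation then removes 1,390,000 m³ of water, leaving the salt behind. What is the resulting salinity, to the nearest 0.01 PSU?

24.27 PSU

After mixing: salt = 5,500,000×26.4 + 10,900,000×20.1 = 364,290,000; volume = 16,400,000 m³
After evaporation: salt unchanged = 364,290,000; volume = 16,400,000 − 1,390,000 = 15,010,000 m³
S = 364,290,000 / 15,010,000 = 24.2698 PSU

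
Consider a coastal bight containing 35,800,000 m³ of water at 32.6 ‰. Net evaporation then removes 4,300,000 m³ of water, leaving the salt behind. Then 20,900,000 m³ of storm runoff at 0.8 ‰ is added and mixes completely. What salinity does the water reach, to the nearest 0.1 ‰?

22.6 ‰

After evaporation: salt = 35,800,000×32.6 = 1,167,080,000; volume = 35,800,000 − 4,300,000 = 31,500,000 m³
After mixing: salt = 1,167,080,000 + 20,900,000×0.8 = 1,183,800,000; volume = 31,500,000 + 20,900,000 = 52,400,000 m³
S = 1,183,800,000 / 52,400,000 = 22.5916 ‰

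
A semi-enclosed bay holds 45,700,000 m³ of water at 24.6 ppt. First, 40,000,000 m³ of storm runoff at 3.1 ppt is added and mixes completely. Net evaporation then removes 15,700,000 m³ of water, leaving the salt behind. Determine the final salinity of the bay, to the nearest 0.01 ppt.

After mixing: salt = 45,700,000×24.6 + 40,000,000×3.1 = 1,248,220,000; volume = 85,700,000 m³
After evaporation: salt unchanged = 1,248,220,000; volume = 85,700,000 − 15,700,000 = 70,000,000 m³
S = 1,248,220,000 / 70,000,000 = 17.8317 ppt

17.83 ppt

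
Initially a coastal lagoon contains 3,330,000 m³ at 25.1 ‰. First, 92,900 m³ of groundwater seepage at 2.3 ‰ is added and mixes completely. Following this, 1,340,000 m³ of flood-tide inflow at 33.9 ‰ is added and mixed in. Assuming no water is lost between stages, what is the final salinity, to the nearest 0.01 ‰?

Conserving salt mass:
Initial salt = 3,330,000×25.1 = 83,583,000
After stage 1: salt = 83,583,000 + 92,900×2.3 = 83,796,670; volume = 3,422,900 m³; S = 24.481 ‰
After stage 2: salt = 83,796,670 + 1,340,000×33.9 = 129,222,670; volume = 4,762,900 m³
S = 129,222,670 / 4,762,900 = 27.1311 ‰

27.13 ‰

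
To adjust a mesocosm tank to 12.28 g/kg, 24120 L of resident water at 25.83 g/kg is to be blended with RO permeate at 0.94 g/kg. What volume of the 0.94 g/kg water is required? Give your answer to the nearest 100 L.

28800 L

Salt balance: 24,120×25.83 + V×0.94 = (24,120+V)×12.28
623,019.6 + 0.94V = 296,193.6 + 12.28V
326,826 = 11.34V
V = 28,820.63 L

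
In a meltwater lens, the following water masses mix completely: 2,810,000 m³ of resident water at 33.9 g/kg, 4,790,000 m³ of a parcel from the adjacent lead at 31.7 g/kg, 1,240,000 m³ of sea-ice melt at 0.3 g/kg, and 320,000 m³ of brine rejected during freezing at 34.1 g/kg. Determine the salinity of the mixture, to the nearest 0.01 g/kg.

28.21 g/kg

Conserving salt mass:
salt = 2,810,000×33.9 + 4,790,000×31.7 + 1,240,000×0.3 + 320,000×34.1 = 95,259,000 + 151,843,000 + 372,000 + 10,912,000 = 258,386,000
volume = 2,810,000 + 4,790,000 + 1,240,000 + 320,000 = 9,160,000 m³
S = 258,386,000 / 9,160,000 = 28.2081 g/kg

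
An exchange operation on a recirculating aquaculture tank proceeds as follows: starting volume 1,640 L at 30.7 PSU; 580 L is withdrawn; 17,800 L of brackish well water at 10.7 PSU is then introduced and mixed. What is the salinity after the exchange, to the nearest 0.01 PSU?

11.82 PSU

Remaining after removal: 1,060 L at 30.7 PSU (salt = 32,542)
After addition: salt = 32,542 + 17,800×10.7 = 223,002; volume = 18,860 L
S = 223,002 / 18,860 = 11.8241 PSU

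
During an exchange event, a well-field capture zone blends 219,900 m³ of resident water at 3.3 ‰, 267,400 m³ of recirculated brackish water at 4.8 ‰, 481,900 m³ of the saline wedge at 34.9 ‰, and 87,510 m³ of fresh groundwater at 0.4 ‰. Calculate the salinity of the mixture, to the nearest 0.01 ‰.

17.85 ‰

Salt balance:
salt = 219,900×3.3 + 267,400×4.8 + 481,900×34.9 + 87,510×0.4 = 725,670 + 1,283,520 + 16,818,310 + 35,004 = 18,862,504
volume = 219,900 + 267,400 + 481,900 + 87,510 = 1,056,710 m³
S = 18,862,504 / 1,056,710 = 17.8502 ‰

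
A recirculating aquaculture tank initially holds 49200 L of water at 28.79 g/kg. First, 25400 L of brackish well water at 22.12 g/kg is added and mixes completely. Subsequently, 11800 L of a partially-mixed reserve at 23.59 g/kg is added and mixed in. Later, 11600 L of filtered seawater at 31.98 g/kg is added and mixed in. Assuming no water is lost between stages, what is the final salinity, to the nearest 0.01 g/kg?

Weighted by volume,
Initial salt = 49,200×28.79 = 1,416,468
After stage 1: salt = 1,416,468 + 25,400×22.12 = 1,978,316; volume = 74,600 L; S = 26.519 g/kg
After stage 2: salt = 1,978,316 + 11,800×23.59 = 2,256,678; volume = 86,400 L; S = 26.119 g/kg
After stage 3: salt = 2,256,678 + 11,600×31.98 = 2,627,646; volume = 98,000 L
S = 2,627,646 / 98,000 = 26.8127 g/kg

26.81 g/kg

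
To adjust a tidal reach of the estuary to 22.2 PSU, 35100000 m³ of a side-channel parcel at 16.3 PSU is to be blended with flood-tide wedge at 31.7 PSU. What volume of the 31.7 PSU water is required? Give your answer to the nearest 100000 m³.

21800000 m³

Salt balance: 35,100,000×16.3 + V×31.7 = (35,100,000+V)×22.2
572,130,000 + 31.7V = 779,220,000 + 22.2V
207,090,000 = 9.5V
V = 21,798,947.37 m³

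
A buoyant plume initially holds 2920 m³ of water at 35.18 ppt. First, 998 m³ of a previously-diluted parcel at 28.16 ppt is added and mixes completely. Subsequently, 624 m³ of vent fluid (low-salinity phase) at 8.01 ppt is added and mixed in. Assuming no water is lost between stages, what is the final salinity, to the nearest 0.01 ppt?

Total salt / total volume:
Initial salt = 2,920×35.18 = 102,725.6
After stage 1: salt = 102,725.6 + 998×28.16 = 130,829.28; volume = 3,918 m³; S = 33.392 ppt
After stage 2: salt = 130,829.28 + 624×8.01 = 135,827.52; volume = 4,542 m³
S = 135,827.52 / 4,542 = 29.9048 ppt

29.90 ppt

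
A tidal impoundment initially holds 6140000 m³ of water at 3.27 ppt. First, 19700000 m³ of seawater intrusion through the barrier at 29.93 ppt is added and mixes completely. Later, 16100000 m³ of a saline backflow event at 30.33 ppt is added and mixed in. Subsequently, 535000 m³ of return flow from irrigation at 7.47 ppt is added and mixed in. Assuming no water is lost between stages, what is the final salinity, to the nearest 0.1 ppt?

25.9 ppt

Mass of salt is conserved:
Initial salt = 6,140,000×3.27 = 20,077,800
After stage 1: salt = 20,077,800 + 19,700,000×29.93 = 609,698,800; volume = 25,840,000 m³; S = 23.595 ppt
After stage 2: salt = 609,698,800 + 16,100,000×30.33 = 1,098,011,800; volume = 41,940,000 m³; S = 26.181 ppt
After stage 3: salt = 1,098,011,800 + 535,000×7.47 = 1,102,008,250; volume = 42,475,000 m³
S = 1,102,008,250 / 42,475,000 = 25.9449 ppt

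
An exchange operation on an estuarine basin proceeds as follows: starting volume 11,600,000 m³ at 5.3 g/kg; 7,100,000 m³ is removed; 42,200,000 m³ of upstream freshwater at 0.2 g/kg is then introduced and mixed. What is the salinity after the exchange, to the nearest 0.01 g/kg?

Remaining after removal: 4,500,000 m³ at 5.3 g/kg (salt = 23,850,000)
After addition: salt = 23,850,000 + 42,200,000×0.2 = 32,290,000; volume = 46,700,000 m³
S = 32,290,000 / 46,700,000 = 0.6914 g/kg

0.69 g/kg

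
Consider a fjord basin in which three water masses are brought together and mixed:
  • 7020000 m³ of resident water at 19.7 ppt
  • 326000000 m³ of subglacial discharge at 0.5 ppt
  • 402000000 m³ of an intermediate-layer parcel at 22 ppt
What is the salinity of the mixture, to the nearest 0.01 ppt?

12.44 ppt

Conserving salt mass:
salt = 7,020,000×19.7 + 326,000,000×0.5 + 402,000,000×22 = 138,294,000 + 163,000,000 + 8,844,000,000 = 9,145,294,000
volume = 7,020,000 + 326,000,000 + 402,000,000 = 735,020,000 m³
S = 9,145,294,000 / 735,020,000 = 12.4422 ppt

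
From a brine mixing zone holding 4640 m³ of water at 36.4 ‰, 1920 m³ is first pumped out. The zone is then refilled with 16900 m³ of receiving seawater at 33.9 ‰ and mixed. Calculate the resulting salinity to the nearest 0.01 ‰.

Remaining after removal: 2,720 m³ at 36.4 ‰ (salt = 99,008)
After addition: salt = 99,008 + 16,900×33.9 = 671,918; volume = 19,620 m³
S = 671,918 / 19,620 = 34.2466 ‰

34.25 ‰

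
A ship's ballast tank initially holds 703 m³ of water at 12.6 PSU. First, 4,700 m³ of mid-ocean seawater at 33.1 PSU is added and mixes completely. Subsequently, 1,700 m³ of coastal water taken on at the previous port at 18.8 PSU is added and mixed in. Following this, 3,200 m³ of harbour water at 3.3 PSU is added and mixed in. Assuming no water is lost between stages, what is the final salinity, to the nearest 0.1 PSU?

20.1 PSU

Salt balance:
Initial salt = 703×12.6 = 8,857.8
After stage 1: salt = 8,857.8 + 4,700×33.1 = 164,427.8; volume = 5,403 m³; S = 30.433 PSU
After stage 2: salt = 164,427.8 + 1,700×18.8 = 196,387.8; volume = 7,103 m³; S = 27.649 PSU
After stage 3: salt = 196,387.8 + 3,200×3.3 = 206,947.8; volume = 10,303 m³
S = 206,947.8 / 10,303 = 20.0862 PSU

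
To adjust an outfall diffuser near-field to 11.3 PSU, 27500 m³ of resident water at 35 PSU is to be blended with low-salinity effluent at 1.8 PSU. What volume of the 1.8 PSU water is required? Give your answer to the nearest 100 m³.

68600 m³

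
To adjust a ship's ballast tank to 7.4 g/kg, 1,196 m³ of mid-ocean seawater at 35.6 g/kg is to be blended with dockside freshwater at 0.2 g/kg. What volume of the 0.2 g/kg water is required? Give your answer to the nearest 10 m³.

4680 m³

Salt balance: 1,196×35.6 + V×0.2 = (1,196+V)×7.4
42,577.6 + 0.2V = 8,850.4 + 7.4V
33,727.2 = 7.2V
V = 4,684.33 m³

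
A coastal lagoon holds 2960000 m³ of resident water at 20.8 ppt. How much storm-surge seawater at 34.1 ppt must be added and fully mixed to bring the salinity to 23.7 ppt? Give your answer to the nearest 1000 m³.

825000 m³

Salt balance: 2,960,000×20.8 + V×34.1 = (2,960,000+V)×23.7
61,568,000 + 34.1V = 70,152,000 + 23.7V
8,584,000 = 10.4V
V = 825,384.62 m³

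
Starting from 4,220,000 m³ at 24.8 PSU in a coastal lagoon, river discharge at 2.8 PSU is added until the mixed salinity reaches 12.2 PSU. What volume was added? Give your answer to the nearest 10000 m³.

5660000 m³

Salt balance: 4,220,000×24.8 + V×2.8 = (4,220,000+V)×12.2
104,656,000 + 2.8V = 51,484,000 + 12.2V
53,172,000 = 9.4V
V = 5,656,595.74 m³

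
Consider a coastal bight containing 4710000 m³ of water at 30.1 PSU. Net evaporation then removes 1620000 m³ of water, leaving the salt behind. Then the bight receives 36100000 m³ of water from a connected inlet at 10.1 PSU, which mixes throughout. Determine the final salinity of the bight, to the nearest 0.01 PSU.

After evaporation: salt = 4,710,000×30.1 = 141,771,000; volume = 4,710,000 − 1,620,000 = 3,090,000 m³
After mixing: salt = 141,771,000 + 36,100,000×10.1 = 506,381,000; volume = 3,090,000 + 36,100,000 = 39,190,000 m³
S = 506,381,000 / 39,190,000 = 12.9212 PSU

12.92 PSU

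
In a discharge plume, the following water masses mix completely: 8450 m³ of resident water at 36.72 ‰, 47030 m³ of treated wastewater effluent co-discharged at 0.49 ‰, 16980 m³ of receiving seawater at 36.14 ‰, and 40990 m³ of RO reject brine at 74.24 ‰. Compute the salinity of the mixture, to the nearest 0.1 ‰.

By conservation of dissolved salt,
salt = 8,450×36.72 + 47,030×0.49 + 16,980×36.14 + 40,990×74.24 = 310,284 + 23,044.7 + 613,657.2 + 3,043,097.6 = 3,990,083.5
volume = 8,450 + 47,030 + 16,980 + 40,990 = 113,450 m³
S = 3,990,083.5 / 113,450 = 35.17 ‰

35.2 ‰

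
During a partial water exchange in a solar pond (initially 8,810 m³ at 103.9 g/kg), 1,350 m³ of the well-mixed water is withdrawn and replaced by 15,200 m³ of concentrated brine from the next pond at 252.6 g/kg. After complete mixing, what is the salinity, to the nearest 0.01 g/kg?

203.65 g/kg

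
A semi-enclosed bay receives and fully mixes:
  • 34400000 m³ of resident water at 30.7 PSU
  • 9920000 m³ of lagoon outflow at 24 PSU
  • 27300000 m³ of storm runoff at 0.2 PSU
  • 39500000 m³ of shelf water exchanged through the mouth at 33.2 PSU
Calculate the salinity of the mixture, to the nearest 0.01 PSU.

Salt balance:
salt = 34,400,000×30.7 + 9,920,000×24 + 27,300,000×0.2 + 39,500,000×33.2 = 1,056,080,000 + 238,080,000 + 5,460,000 + 1,311,400,000 = 2,611,020,000
volume = 34,400,000 + 9,920,000 + 27,300,000 + 39,500,000 = 111,120,000 m³
S = 2,611,020,000 / 111,120,000 = 23.4973 PSU

23.50 PSU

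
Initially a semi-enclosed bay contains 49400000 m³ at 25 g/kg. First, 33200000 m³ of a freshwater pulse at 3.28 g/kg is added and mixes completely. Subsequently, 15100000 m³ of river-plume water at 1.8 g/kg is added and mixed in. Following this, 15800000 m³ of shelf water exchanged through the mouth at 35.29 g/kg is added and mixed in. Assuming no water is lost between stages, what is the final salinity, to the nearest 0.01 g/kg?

By conservation of dissolved salt,
Initial salt = 49,400,000×25 = 1,235,000,000
After stage 1: salt = 1,235,000,000 + 33,200,000×3.28 = 1,343,896,000; volume = 82,600,000 m³; S = 16.27 g/kg
After stage 2: salt = 1,343,896,000 + 15,100,000×1.8 = 1,371,076,000; volume = 97,700,000 m³; S = 14.034 g/kg
After stage 3: salt = 1,371,076,000 + 15,800,000×35.29 = 1,928,658,000; volume = 113,500,000 m³
S = 1,928,658,000 / 113,500,000 = 16.9926 g/kg

16.99 g/kg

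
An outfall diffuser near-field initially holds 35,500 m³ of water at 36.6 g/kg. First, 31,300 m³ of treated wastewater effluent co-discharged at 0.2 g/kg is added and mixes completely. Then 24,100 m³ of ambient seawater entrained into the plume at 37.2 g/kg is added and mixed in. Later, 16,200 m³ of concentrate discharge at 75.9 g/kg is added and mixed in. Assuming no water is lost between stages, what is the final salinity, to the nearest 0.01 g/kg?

32.04 g/kg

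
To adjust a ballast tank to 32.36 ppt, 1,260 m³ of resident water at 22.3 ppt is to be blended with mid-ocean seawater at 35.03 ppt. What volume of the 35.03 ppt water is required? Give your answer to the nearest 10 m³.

4750 m³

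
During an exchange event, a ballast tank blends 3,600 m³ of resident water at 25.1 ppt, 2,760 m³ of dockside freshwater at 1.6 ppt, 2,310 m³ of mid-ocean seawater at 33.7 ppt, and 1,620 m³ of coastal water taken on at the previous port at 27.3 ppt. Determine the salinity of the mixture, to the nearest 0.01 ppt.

21.07 ppt

Weighted by volume,
salt = 3,600×25.1 + 2,760×1.6 + 2,310×33.7 + 1,620×27.3 = 90,360 + 4,416 + 77,847 + 44,226 = 216,849
volume = 3,600 + 2,760 + 2,310 + 1,620 = 10,290 m³
S = 216,849 / 10,290 = 21.0738 ppt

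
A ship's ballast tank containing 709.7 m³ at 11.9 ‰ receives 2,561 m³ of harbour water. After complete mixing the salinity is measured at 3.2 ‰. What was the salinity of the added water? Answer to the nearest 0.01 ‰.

0.79 ‰

Salt balance: 709.7×11.9 + 2,561×S = 3,270.7×3.2
8,445.43 + 2,561·S = 10,466.24
S = (10,466.24 − 8,445.43) / 2,561 = 0.7891 ‰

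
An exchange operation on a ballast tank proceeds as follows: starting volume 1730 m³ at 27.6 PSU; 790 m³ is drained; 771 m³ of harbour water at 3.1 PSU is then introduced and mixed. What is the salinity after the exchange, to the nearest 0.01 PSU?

16.56 PSU

Remaining after removal: 940 m³ at 27.6 PSU (salt = 25,944)
After addition: salt = 25,944 + 771×3.1 = 28,334.1; volume = 1,711 m³
S = 28,334.1 / 1,711 = 16.56 PSU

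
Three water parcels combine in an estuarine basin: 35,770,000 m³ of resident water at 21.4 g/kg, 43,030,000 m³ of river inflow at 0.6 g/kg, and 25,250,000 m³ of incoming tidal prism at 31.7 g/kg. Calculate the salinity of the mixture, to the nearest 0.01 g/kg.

15.30 g/kg

Conserving salt mass:
salt = 35,770,000×21.4 + 43,030,000×0.6 + 25,250,000×31.7 = 765,478,000 + 25,818,000 + 800,425,000 = 1,591,721,000
volume = 35,770,000 + 43,030,000 + 25,250,000 = 104,050,000 m³
S = 1,591,721,000 / 104,050,000 = 15.2977 g/kg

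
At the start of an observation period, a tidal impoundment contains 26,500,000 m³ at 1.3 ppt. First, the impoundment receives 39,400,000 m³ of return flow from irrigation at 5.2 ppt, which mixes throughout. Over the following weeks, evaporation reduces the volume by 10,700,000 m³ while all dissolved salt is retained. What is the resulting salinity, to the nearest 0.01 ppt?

4.34 ppt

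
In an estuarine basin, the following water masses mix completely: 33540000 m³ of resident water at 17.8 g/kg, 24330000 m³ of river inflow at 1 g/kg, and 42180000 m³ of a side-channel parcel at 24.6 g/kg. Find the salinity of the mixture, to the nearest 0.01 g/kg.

Total salt / total volume:
salt = 33,540,000×17.8 + 24,330,000×1 + 42,180,000×24.6 = 597,012,000 + 24,330,000 + 1,037,628,000 = 1,658,970,000
volume = 33,540,000 + 24,330,000 + 42,180,000 = 100,050,000 m³
S = 1,658,970,000 / 100,050,000 = 16.5814 g/kg

16.58 g/kg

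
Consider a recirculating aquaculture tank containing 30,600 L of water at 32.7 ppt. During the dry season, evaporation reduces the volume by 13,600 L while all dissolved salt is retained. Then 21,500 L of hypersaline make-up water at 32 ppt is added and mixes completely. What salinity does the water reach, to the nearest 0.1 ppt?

43.9 ppt

After evaporation: salt = 30,600×32.7 = 1,000,620; volume = 30,600 − 13,600 = 17,000 L
After mixing: salt = 1,000,620 + 21,500×32 = 1,688,620; volume = 17,000 + 21,500 = 38,500 L
S = 1,688,620 / 38,500 = 43.8603 ppt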